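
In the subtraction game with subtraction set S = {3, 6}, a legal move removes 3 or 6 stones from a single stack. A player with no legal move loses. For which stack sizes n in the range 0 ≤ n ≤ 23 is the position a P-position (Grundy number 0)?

G(0) = 0
G(1) = mex{} = 0
G(2) = mex{} = 0
G(3) = mex{0} = 1
G(4) = mex{0} = 1
G(5) = mex{0} = 1
G(6) = mex{1,0} = 2
G(7) = mex{1,0} = 2
G(8) = mex{1,0} = 2
G(9) = mex{2,1} = 0
G(10) = mex{2,1} = 0
G(11) = mex{2,1} = 0
G(12) = mex{0,2} = 1
G(13) = mex{0,2} = 1
G(14) = mex{0,2} = 1
G(15) = mex{1,0} = 2
G(16) = mex{1,0} = 2
G(17) = mex{1,0} = 2
G(18) = mex{2,1} = 0
G(19) = mex{2,1} = 0
G(20) = mex{2,1} = 0
G(21) = mex{0,2} = 1
G(22) = mex{0,2} = 1
G(23) = mex{0,2} = 1
P-positions are exactly the n with G(n) = 0.

0, 1, 2, 9, 10, 11, 18, 19, 20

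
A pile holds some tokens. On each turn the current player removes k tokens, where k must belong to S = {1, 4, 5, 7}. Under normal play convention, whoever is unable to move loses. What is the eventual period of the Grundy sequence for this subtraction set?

8

n :  0  1  2  3  4  5  6  7  8  9 10 11 12 13 14 15 16 17
G :  0  1  0  1  2  3  2  3  0  1  0  1  2  3  2  3  0  1
G(n+8) = G(n) holds for n = 0,…,6 (a full window of length max(S) = 7), so the sequence is purely periodic with period 8.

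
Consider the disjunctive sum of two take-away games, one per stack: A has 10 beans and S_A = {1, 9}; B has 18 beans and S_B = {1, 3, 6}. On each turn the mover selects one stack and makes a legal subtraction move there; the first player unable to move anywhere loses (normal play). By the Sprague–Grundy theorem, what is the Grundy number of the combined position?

Stack A, S = {1, 9}:
n :  0  1  2  3  4  5  6  7  8  9 10
G :  0  1  0  1  0  1  0  1  0  1  0
G_A(10) = 0.
Stack B, S = {1, 3, 6}:
n :  0  1  2  3  4  5  6  7  8  9 10 11 12 13 14 15 16 17 18
G :  0  1  0  1  0  1  2  3  2  0  1  0  1  0  1  2  3  2  0
G_B(18) = 0.
Combined Grundy value = 0 ⊕ 0 = 0.

0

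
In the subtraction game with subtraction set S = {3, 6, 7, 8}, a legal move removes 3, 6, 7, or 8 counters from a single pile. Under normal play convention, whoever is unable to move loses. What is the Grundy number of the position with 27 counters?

G(0) = 0
G(1) = mex{} = 0
G(2) = mex{} = 0
G(3) = mex{0} = 1
G(4) = mex{0} = 1
G(5) = mex{0} = 1
G(6) = mex{1,0} = 2
G(7) = mex{1,0,0} = 2
G(8) = mex{1,0,0,0} = 2
G(9) = mex{2,1,0,0} = 3
G(10) = mex{2,1,1,0} = 3
G(11) = mex{2,1,1,1} = 0
G(12) = mex{3,2,1,1} = 0
G(13) = mex{3,2,2,1} = 0
G(14) = mex{0,2,2,2} = 1
G(15) = mex{0,3,2,2} = 1
G(16) = mex{0,3,3,2} = 1
G(17) = mex{1,0,3,3} = 2
G(18) = mex{1,0,0,3} = 2
G(19) = mex{1,0,0,0} = 2
G(20) = mex{2,1,0,0} = 3
G(21) = mex{2,1,1,0} = 3
G(22) = mex{2,1,1,1} = 0
G(23) = mex{3,2,1,1} = 0
G(24) = mex{3,2,2,1} = 0
G(25) = mex{0,2,2,2} = 1
G(26) = mex{0,3,2,2} = 1
G(27) = mex{0,3,3,2} = 1

1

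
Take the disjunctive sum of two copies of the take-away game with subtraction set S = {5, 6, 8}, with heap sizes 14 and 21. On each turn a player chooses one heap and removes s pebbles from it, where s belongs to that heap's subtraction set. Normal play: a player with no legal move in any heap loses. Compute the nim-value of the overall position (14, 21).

All heaps use S = {5, 6, 8}:
n :  0  1  2  3  4  5  6  7  8  9 10 11 12 13 14 15 16 17 18 19 20 21
G :  0  0  0  0  0  1  1  1  1  1  2  2  2  0  0  0  0  0  1  1  1  1
Heap A: G(14) = 0.
Heap B: G(21) = 1.
Combined Grundy value = 0 ⊕ 1 = 1.

1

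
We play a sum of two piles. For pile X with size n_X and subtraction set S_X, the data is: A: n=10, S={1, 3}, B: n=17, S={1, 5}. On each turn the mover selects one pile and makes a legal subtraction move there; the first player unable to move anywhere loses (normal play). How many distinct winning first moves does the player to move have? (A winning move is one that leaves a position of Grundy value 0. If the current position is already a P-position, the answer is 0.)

4

Pile A, S = {1, 3}:
G(0) = 0
G(1) = mex{0} = 1
G(2) = mex{1} = 0
G(3) = mex{0,0} = 1
G(4) = mex{1,1} = 0
G(5) = mex{0,0} = 1
G(6) = mex{1,1} = 0
G(7) = mex{0,0} = 1
G(8) = mex{1,1} = 0
G(9) = mex{0,0} = 1
G(10) = mex{1,1} = 0
G_A(10) = 0.
Pile B, S = {1, 5}:
n :  0  1  2  3  4  5  6  7  8  9 10 11 12 13 14 15 16 17
G :  0  1  0  1  0  1  0  1  0  1  0  1  0  1  0  1  0  1
G_B(17) = 1.
Combined Grundy value = 0 ⊕ 1 = 1.
A winning move leaves total XOR = 0, i.e. changes one component's Grundy value g to g ⊕ X where X is the current total.
Pile A: need g' = 0⊕1 = 1. Options: 10−1→G=1, 10−3→G=1. Hits: 2.
Pile B: need g' = 1⊕1 = 0. Options: 17−1→G=0, 17−5→G=0. Hits: 2.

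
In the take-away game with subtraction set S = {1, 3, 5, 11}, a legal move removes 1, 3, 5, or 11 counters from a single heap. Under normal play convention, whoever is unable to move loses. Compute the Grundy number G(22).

G(0) = 0
G(1) = mex{0} = 1
G(2) = mex{1} = 0
G(3) = mex{0,0} = 1
G(4) = mex{1,1} = 0
G(5) = mex{0,0,0} = 1
G(6) = mex{1,1,1} = 0
G(7) = mex{0,0,0} = 1
G(8) = mex{1,1,1} = 0
G(9) = mex{0,0,0} = 1
G(10) = mex{1,1,1} = 0
G(11) = mex{0,0,0,0} = 1
G(12) = mex{1,1,1,1} = 0
G(13) = mex{0,0,0,0} = 1
G(14) = mex{1,1,1,1} = 0
G(15) = mex{0,0,0,0} = 1
G(16) = mex{1,1,1,1} = 0
G(17) = mex{0,0,0,0} = 1
G(18) = mex{1,1,1,1} = 0
G(19) = mex{0,0,0,0} = 1
G(20) = mex{1,1,1,1} = 0
G(21) = mex{0,0,0,0} = 1
G(22) = mex{1,1,1,1} = 0

0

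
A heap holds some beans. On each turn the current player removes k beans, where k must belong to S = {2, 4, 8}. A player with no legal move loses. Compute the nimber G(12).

0

G(0) = 0
G(1) = mex{} = 0
G(2) = mex{0} = 1
G(3) = mex{0} = 1
G(4) = mex{1,0} = 2
G(5) = mex{1,0} = 2
G(6) = mex{2,1} = 0
G(7) = mex{2,1} = 0
G(8) = mex{0,2,0} = 1
G(9) = mex{0,2,0} = 1
G(10) = mex{1,0,1} = 2
G(11) = mex{1,0,1} = 2
G(12) = mex{2,1,2} = 0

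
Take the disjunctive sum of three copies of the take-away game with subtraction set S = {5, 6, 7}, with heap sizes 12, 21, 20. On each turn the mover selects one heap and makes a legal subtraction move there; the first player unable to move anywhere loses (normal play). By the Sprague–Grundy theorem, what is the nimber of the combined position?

All heaps use S = {5, 6, 7}:
G(0) = 0
G(1) = mex{} = 0
G(2) = mex{} = 0
G(3) = mex{} = 0
G(4) = mex{} = 0
G(5) = mex{0} = 1
G(6) = mex{0,0} = 1
G(7) = mex{0,0,0} = 1
G(8) = mex{0,0,0} = 1
G(9) = mex{0,0,0} = 1
G(10) = mex{1,0,0} = 2
G(11) = mex{1,1,0} = 2
G(12) = mex{1,1,1} = 0
G(13) = mex{1,1,1} = 0
G(14) = mex{1,1,1} = 0
G(15) = mex{2,1,1} = 0
G(16) = mex{2,2,1} = 0
G(17) = mex{0,2,2} = 1
G(18) = mex{0,0,2} = 1
G(19) = mex{0,0,0} = 1
G(20) = mex{0,0,0} = 1
G(21) = mex{0,0,0} = 1
Heap A: G(12) = 0.
Heap B: G(21) = 1.
Heap C: G(20) = 1.
Combined Grundy value = 0 ⊕ 1 ⊕ 1 = 0.

0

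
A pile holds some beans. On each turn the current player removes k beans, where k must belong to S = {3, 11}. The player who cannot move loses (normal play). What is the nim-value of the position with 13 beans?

2

n :  0  1  2  3  4  5  6  7  8  9 10 11 12 13
G :  0  0  0  1  1  1  0  0  0  1  1  1  2  2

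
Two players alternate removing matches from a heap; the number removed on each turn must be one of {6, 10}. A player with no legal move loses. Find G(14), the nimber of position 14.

2

G(0) = 0
G(1) = mex{} = 0
G(2) = mex{} = 0
G(3) = mex{} = 0
G(4) = mex{} = 0
G(5) = mex{} = 0
G(6) = mex{0} = 1
G(7) = mex{0} = 1
G(8) = mex{0} = 1
G(9) = mex{0} = 1
G(10) = mex{0,0} = 1
G(11) = mex{0,0} = 1
G(12) = mex{1,0} = 2
G(13) = mex{1,0} = 2
G(14) = mex{1,0} = 2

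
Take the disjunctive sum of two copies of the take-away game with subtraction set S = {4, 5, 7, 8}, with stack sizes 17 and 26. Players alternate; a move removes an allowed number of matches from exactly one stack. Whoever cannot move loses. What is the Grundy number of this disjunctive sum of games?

All stacks use S = {4, 5, 7, 8}:
n :  0  1  2  3  4  5  6  7  8  9 10 11 12 13 14 15 16 17 18 19 20 21 22 23 24 25 26
G :  0  0  0  0  1  1  1  1  2  2  2  2  0  0  0  0  1  1  1  1  2  2  2  2  0  0  0
Stack A: G(17) = 1.
Stack B: G(26) = 0.
Combined Grundy value = 1 ⊕ 0 = 1.

1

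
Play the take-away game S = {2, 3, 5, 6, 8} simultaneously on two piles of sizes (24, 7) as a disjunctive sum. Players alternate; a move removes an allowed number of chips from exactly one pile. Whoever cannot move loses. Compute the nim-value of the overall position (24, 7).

1

All piles use S = {2, 3, 5, 6, 8}:
n :  0  1  2  3  4  5  6  7  8  9 10 11 12 13 14 15 16 17 18 19 20 21 22 23 24
G :  0  0  1  1  2  2  3  3  4  4  0  0  1  1  2  2  3  3  4  4  0  0  1  1  2
Pile A: G(24) = 2.
Pile B: G(7) = 3.
Combined Grundy value = 2 ⊕ 3 = 1.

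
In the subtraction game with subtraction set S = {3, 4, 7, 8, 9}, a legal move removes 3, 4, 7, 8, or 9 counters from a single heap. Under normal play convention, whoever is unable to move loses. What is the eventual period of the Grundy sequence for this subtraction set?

G(0) = 0
G(1) = mex{} = 0
G(2) = mex{} = 0
G(3) = mex{0} = 1
G(4) = mex{0,0} = 1
G(5) = mex{0,0} = 1
G(6) = mex{1,0} = 2
G(7) = mex{1,1,0} = 2
G(8) = mex{1,1,0,0} = 2
G(9) = mex{2,1,0,0,0} = 3
G(10) = mex{2,2,1,0,0} = 3
G(11) = mex{2,2,1,1,0} = 3
G(12) = mex{3,2,1,1,1} = 0
G(13) = mex{3,3,2,1,1} = 0
G(14) = mex{3,3,2,2,1} = 0
G(15) = mex{0,3,2,2,2} = 1
G(16) = mex{0,0,3,2,2} = 1
G(17) = mex{0,0,3,3,2} = 1
G(18) = mex{1,0,3,3,3} = 2
G(19) = mex{1,1,0,3,3} = 2
G(20) = mex{1,1,0,0,3} = 2
G(21) = mex{2,1,0,0,0} = 3
G(22) = mex{2,2,1,0,0} = 3
G(23) = mex{2,2,1,1,0} = 3
G(24) = mex{3,2,1,1,1} = 0
G(25) = mex{3,3,2,1,1} = 0
G(n+12) = G(n) holds for n = 0,…,8 (a full window of length max(S) = 9), so the sequence is purely periodic with period 12.

12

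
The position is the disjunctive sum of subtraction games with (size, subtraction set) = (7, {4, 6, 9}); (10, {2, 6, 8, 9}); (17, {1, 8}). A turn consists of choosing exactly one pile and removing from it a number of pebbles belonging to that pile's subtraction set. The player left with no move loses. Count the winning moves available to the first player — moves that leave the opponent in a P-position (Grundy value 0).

0

Pile A, S = {4, 6, 9}:
G(0) = 0
G(1) = mex{} = 0
G(2) = mex{} = 0
G(3) = mex{} = 0
G(4) = mex{0} = 1
G(5) = mex{0} = 1
G(6) = mex{0,0} = 1
G(7) = mex{0,0} = 1
G_A(7) = 1.
Pile B, S = {2, 6, 8, 9}:
n :  0  1  2  3  4  5  6  7  8  9 10
G :  0  0  1  1  0  0  1  1  2  2  3
G_B(10) = 3.
Pile C, S = {1, 8}:
G(0) = 0
G(1) = mex{0} = 1
G(2) = mex{1} = 0
G(3) = mex{0} = 1
G(4) = mex{1} = 0
G(5) = mex{0} = 1
G(6) = mex{1} = 0
G(7) = mex{0} = 1
G(8) = mex{1,0} = 2
G(9) = mex{2,1} = 0
G(10) = mex{0,0} = 1
G(11) = mex{1,1} = 0
G(12) = mex{0,0} = 1
G(13) = mex{1,1} = 0
G(14) = mex{0,0} = 1
G(15) = mex{1,1} = 0
G(16) = mex{0,2} = 1
G(17) = mex{1,0} = 2
G_C(17) = 2.
Combined Grundy value = 1 ⊕ 3 ⊕ 2 = 0.
A winning move leaves total XOR = 0, i.e. changes one component's Grundy value g to g ⊕ X where X is the current total.
Pile A: target g' = 1⊕0 = 1, but every legal move changes the Grundy value (mex property), so 0 moves.
Pile B: target g' = 3⊕0 = 3, but every legal move changes the Grundy value (mex property), so 0 moves.
Pile C: target g' = 2⊕0 = 2, but every legal move changes the Grundy value (mex property), so 0 moves.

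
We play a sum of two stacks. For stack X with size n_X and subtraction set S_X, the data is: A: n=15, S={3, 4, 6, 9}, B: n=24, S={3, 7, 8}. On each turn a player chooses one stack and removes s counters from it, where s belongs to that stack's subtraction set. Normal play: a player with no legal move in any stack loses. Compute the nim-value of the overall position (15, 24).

0

Stack A, S = {3, 4, 6, 9}:
n :  0  1  2  3  4  5  6  7  8  9 10 11 12 13 14 15
G :  0  0  0  1  1  1  2  2  2  3  3  3  0  0  0  1
G_A(15) = 1.
Stack B, S = {3, 7, 8}:
G(0) = 0
G(1) = mex{} = 0
G(2) = mex{} = 0
G(3) = mex{0} = 1
G(4) = mex{0} = 1
G(5) = mex{0} = 1
G(6) = mex{1} = 0
G(7) = mex{1,0} = 2
G(8) = mex{1,0,0} = 2
G(9) = mex{0,0,0} = 1
G(10) = mex{2,1,0} = 3
G(11) = mex{2,1,1} = 0
G(12) = mex{1,1,1} = 0
G(13) = mex{3,0,1} = 2
G(14) = mex{0,2,0} = 1
G(15) = mex{0,2,2} = 1
G(16) = mex{2,1,2} = 0
G(17) = mex{1,3,1} = 0
G(18) = mex{1,0,3} = 2
G(19) = mex{0,0,0} = 1
G(20) = mex{0,2,0} = 1
G(21) = mex{2,1,2} = 0
G(22) = mex{1,1,1} = 0
G(23) = mex{1,0,1} = 2
G(24) = mex{0,0,0} = 1
G_B(24) = 1.
Combined Grundy value = 1 ⊕ 1 = 0.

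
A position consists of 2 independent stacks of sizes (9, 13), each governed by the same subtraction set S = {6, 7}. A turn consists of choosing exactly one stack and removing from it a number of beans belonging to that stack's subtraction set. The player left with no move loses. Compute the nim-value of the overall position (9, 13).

1

All stacks use S = {6, 7}:
G(0) = 0
G(1) = mex{} = 0
G(2) = mex{} = 0
G(3) = mex{} = 0
G(4) = mex{} = 0
G(5) = mex{} = 0
G(6) = mex{0} = 1
G(7) = mex{0,0} = 1
G(8) = mex{0,0} = 1
G(9) = mex{0,0} = 1
G(10) = mex{0,0} = 1
G(11) = mex{0,0} = 1
G(12) = mex{1,0} = 2
G(13) = mex{1,1} = 0
Stack A: G(9) = 1.
Stack B: G(13) = 0.
Combined Grundy value = 1 ⊕ 0 = 1.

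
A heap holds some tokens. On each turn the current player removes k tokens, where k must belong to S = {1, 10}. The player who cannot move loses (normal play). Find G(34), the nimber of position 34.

n :  0  1  2  3  4  5  6  7  8  9 10 11 12 13 14 15 16 17 18 19 20 21 22 23 24 25 26 27 28 29 30 31 32 33 34
G :  0  1  0  1  0  1  0  1  0  1  2  0  1  0  1  0  1  0  1  0  1  2  0  1  0  1  0  1  0  1  0  1  2  0  1

1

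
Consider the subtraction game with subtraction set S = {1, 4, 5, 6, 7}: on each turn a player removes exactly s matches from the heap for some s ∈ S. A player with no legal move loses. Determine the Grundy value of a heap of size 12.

0

n :  0  1  2  3  4  5  6  7  8  9 10 11 12
G :  0  1  0  1  2  3  2  3  4  5  0  1  0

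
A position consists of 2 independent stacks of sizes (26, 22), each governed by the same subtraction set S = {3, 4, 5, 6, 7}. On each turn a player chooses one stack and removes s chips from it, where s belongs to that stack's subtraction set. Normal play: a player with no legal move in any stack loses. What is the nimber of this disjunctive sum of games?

2

All stacks use S = {3, 4, 5, 6, 7}:
n :  0  1  2  3  4  5  6  7  8  9 10 11 12 13 14 15 16 17 18 19 20 21 22 23 24 25 26
G :  0  0  0  1  1  1  2  2  2  3  0  0  0  1  1  1  2  2  2  3  0  0  0  1  1  1  2
Stack A: G(26) = 2.
Stack B: G(22) = 0.
Combined Grundy value = 2 ⊕ 0 = 2.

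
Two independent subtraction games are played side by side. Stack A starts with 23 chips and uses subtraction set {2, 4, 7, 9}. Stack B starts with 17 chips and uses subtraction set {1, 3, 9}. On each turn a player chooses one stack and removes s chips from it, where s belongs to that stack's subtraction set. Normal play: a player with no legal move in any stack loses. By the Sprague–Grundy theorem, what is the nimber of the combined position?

1

Stack A, S = {2, 4, 7, 9}:
n :  0  1  2  3  4  5  6  7  8  9 10 11 12 13 14 15 16 17 18 19 20 21 22 23
G :  0  0  1  1  2  2  0  3  1  4  2  0  0  1  1  2  2  0  3  1  4  2  0  0
G_A(23) = 0.
Stack B, S = {1, 3, 9}:
n :  0  1  2  3  4  5  6  7  8  9 10 11 12 13 14 15 16 17
G :  0  1  0  1  0  1  0  1  0  1  0  1  0  1  0  1  0  1
G_B(17) = 1.
Combined Grundy value = 0 ⊕ 1 = 1.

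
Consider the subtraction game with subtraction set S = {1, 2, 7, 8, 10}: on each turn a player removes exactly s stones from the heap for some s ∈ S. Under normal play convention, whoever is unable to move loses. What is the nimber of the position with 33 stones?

0

G(0) = 0
G(1) = mex{0} = 1
G(2) = mex{1,0} = 2
G(3) = mex{2,1} = 0
G(4) = mex{0,2} = 1
G(5) = mex{1,0} = 2
G(6) = mex{2,1} = 0
G(7) = mex{0,2,0} = 1
G(8) = mex{1,0,1,0} = 2
G(9) = mex{2,1,2,1} = 0
G(10) = mex{0,2,0,2,0} = 1
G(11) = mex{1,0,1,0,1} = 2
G(12) = mex{2,1,2,1,2} = 0
G(13) = mex{0,2,0,2,0} = 1
G(14) = mex{1,0,1,0,1} = 2
G(15) = mex{2,1,2,1,2} = 0
G(16) = mex{0,2,0,2,0} = 1
G(17) = mex{1,0,1,0,1} = 2
G(18) = mex{2,1,2,1,2} = 0
G(19) = mex{0,2,0,2,0} = 1
G(20) = mex{1,0,1,0,1} = 2
G(21) = mex{2,1,2,1,2} = 0
G(22) = mex{0,2,0,2,0} = 1
G(23) = mex{1,0,1,0,1} = 2
G(24) = mex{2,1,2,1,2} = 0
G(25) = mex{0,2,0,2,0} = 1
G(26) = mex{1,0,1,0,1} = 2
G(27) = mex{2,1,2,1,2} = 0
G(28) = mex{0,2,0,2,0} = 1
G(29) = mex{1,0,1,0,1} = 2
G(30) = mex{2,1,2,1,2} = 0
G(31) = mex{0,2,0,2,0} = 1
G(32) = mex{1,0,1,0,1} = 2
G(33) = mex{2,1,2,1,2} = 0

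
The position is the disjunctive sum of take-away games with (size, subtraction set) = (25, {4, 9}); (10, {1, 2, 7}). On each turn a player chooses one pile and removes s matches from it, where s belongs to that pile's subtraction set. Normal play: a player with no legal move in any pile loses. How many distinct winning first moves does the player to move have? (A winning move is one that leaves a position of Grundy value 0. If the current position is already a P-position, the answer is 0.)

Pile A, S = {4, 9}:
n :  0  1  2  3  4  5  6  7  8  9 10 11 12 13 14 15 16 17 18 19 20 21 22 23 24 25
G :  0  0  0  0  1  1  1  1  0  2  2  2  1  0  0  0  0  1  1  1  1  0  2  2  2  1
G_A(25) = 1.
Pile B, S = {1, 2, 7}:
n :  0  1  2  3  4  5  6  7  8  9 10
G :  0  1  2  0  1  2  0  1  2  0  1
G_B(10) = 1.
Combined Grundy value = 1 ⊕ 1 = 0.
A winning move leaves total XOR = 0, i.e. changes one component's Grundy value g to g ⊕ X where X is the current total.
Pile A: target g' = 1⊕0 = 1, but every legal move changes the Grundy value (mex property), so 0 moves.
Pile B: target g' = 1⊕0 = 1, but every legal move changes the Grundy value (mex property), so 0 moves.

0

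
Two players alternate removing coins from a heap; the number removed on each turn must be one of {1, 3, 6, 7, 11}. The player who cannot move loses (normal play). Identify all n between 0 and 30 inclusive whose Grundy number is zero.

n :  0  1  2  3  4  5  6  7  8  9 10 11 12 13 14 15 16 17 18 19 20 21 22 23 24 25 26 27 28 29 30
G :  0  1  0  1  0  1  2  3  2  3  2  3  0  1  0  1  0  1  2  3  2  3  2  3  0  1  0  1  0  1  2
P-positions are exactly the n with G(n) = 0.

0, 2, 4, 12, 14, 16, 24, 26, 28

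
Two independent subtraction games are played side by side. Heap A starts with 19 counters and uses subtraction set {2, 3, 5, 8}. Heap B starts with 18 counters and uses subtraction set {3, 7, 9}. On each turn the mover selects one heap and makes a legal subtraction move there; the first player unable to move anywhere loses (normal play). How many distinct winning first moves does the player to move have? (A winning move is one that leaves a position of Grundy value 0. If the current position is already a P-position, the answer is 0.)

Heap A, S = {2, 3, 5, 8}:
G(0) = 0
G(1) = mex{} = 0
G(2) = mex{0} = 1
G(3) = mex{0,0} = 1
G(4) = mex{1,0} = 2
G(5) = mex{1,1,0} = 2
G(6) = mex{2,1,0} = 3
G(7) = mex{2,2,1} = 0
G(8) = mex{3,2,1,0} = 4
G(9) = mex{0,3,2,0} = 1
G(10) = mex{4,0,2,1} = 3
G(11) = mex{1,4,3,1} = 0
G(12) = mex{3,1,0,2} = 4
G(13) = mex{0,3,4,2} = 1
G(14) = mex{4,0,1,3} = 2
G(15) = mex{1,4,3,0} = 2
G(16) = mex{2,1,0,4} = 3
G(17) = mex{2,2,4,1} = 0
G(18) = mex{3,2,1,3} = 0
G(19) = mex{0,3,2,0} = 1
G_A(19) = 1.
Heap B, S = {3, 7, 9}:
n :  0  1  2  3  4  5  6  7  8  9 10 11 12 13 14 15 16 17 18
G :  0  0  0  1  1  1  0  2  2  1  3  3  0  2  0  1  0  1  0
G_B(18) = 0.
Combined Grundy value = 1 ⊕ 0 = 1.
A winning move leaves total XOR = 0, i.e. changes one component's Grundy value g to g ⊕ X where X is the current total.
Heap A: need g' = 1⊕1 = 0. Options: 19−2→G=0, 19−3→G=3, 19−5→G=2, 19−8→G=0. Hits: 2.
Heap B: need g' = 0⊕1 = 1. Options: 18−3→G=1, 18−7→G=3, 18−9→G=1. Hits: 2.

4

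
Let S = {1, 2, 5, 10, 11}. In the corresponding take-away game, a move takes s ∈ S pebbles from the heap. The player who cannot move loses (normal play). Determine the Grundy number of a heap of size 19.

n :  0  1  2  3  4  5  6  7  8  9 10 11 12 13 14 15 16 17 18 19
G :  0  1  2  0  1  2  0  1  2  0  1  2  0  1  2  0  1  2  0  1

1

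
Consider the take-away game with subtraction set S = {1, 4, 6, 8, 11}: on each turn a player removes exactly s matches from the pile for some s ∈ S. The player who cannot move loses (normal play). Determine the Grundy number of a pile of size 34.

n :  0  1  2  3  4  5  6  7  8  9 10 11 12 13 14 15 16 17 18 19 20 21 22 23 24 25 26 27 28 29 30 31 32 33 34
G :  0  1  0  1  2  0  1  0  1  2  3  2  0  1  0  1  2  0  1  0  1  2  3  2  0  1  0  1  2  0  1  0  1  2  3

3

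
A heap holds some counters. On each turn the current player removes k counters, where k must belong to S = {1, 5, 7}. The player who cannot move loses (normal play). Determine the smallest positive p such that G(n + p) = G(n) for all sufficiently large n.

2

G(0) = 0
G(1) = mex{0} = 1
G(2) = mex{1} = 0
G(3) = mex{0} = 1
G(4) = mex{1} = 0
G(5) = mex{0,0} = 1
G(6) = mex{1,1} = 0
G(7) = mex{0,0,0} = 1
G(8) = mex{1,1,1} = 0
G(9) = mex{0,0,0} = 1
G(10) = mex{1,1,1} = 0
G(11) = mex{0,0,0} = 1
G(12) = mex{1,1,1} = 0
G(13) = mex{0,0,0} = 1
G(14) = mex{1,1,1} = 0
G(n+2) = G(n) holds for n = 0,…,6 (a full window of length max(S) = 7), so the sequence is purely periodic with period 2.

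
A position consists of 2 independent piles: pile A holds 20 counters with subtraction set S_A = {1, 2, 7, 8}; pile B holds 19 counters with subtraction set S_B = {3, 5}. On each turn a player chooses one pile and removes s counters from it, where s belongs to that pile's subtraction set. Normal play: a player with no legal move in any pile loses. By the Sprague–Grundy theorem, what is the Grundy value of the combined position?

3

Pile A, S = {1, 2, 7, 8}:
n :  0  1  2  3  4  5  6  7  8  9 10 11 12 13 14 15 16 17 18 19 20
G :  0  1  2  0  1  2  0  1  2  0  1  2  0  1  2  0  1  2  0  1  2
G_A(20) = 2.
Pile B, S = {3, 5}:
n :  0  1  2  3  4  5  6  7  8  9 10 11 12 13 14 15 16 17 18 19
G :  0  0  0  1  1  1  2  2  0  0  0  1  1  1  2  2  0  0  0  1
G_B(19) = 1.
Combined Grundy value = 2 ⊕ 1 = 3.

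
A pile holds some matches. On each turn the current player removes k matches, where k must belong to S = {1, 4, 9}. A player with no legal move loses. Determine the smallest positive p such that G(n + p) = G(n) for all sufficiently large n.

5

n :  0  1  2  3  4  5  6  7  8  9 10 11 12 13 14 15
G :  0  1  0  1  2  0  1  0  1  2  0  1  0  1  2  0
G(n+5) = G(n) holds for n = 0,…,8 (a full window of length max(S) = 9), so the sequence is purely periodic with period 5.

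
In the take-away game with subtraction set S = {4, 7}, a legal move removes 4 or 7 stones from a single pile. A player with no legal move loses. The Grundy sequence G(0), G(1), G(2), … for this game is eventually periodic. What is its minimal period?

11

n :  0  1  2  3  4  5  6  7  8  9 10 11 12 13 14 15 16 17 18 19 20 21 22 23
G :  0  0  0  0  1  1  1  1  2  2  2  0  0  0  0  1  1  1  1  2  2  2  0  0
G(n+11) = G(n) holds for n = 0,…,6 (a full window of length max(S) = 7), so the sequence is purely periodic with period 11.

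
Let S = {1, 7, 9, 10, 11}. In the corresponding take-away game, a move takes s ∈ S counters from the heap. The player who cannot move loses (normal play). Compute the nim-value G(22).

0

G(0) = 0
G(1) = mex{0} = 1
G(2) = mex{1} = 0
G(3) = mex{0} = 1
G(4) = mex{1} = 0
G(5) = mex{0} = 1
G(6) = mex{1} = 0
G(7) = mex{0,0} = 1
G(8) = mex{1,1} = 0
G(9) = mex{0,0,0} = 1
G(10) = mex{1,1,1,0} = 2
G(11) = mex{2,0,0,1,0} = 3
G(12) = mex{3,1,1,0,1} = 2
G(13) = mex{2,0,0,1,0} = 3
G(14) = mex{3,1,1,0,1} = 2
G(15) = mex{2,0,0,1,0} = 3
G(16) = mex{3,1,1,0,1} = 2
G(17) = mex{2,2,0,1,0} = 3
G(18) = mex{3,3,1,0,1} = 2
G(19) = mex{2,2,2,1,0} = 3
G(20) = mex{3,3,3,2,1} = 0
G(21) = mex{0,2,2,3,2} = 1
G(22) = mex{1,3,3,2,3} = 0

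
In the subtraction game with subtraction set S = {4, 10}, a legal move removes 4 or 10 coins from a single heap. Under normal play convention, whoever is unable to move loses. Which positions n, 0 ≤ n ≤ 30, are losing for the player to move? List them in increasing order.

0, 1, 2, 3, 8, 9, 14, 15, 16, 17, 22, 23, 28, 29, 30

n :  0  1  2  3  4  5  6  7  8  9 10 11 12 13 14 15 16 17 18 19 20 21 22 23 24 25 26 27 28 29 30
G :  0  0  0  0  1  1  1  1  0  0  2  2  1  1  0  0  0  0  1  1  1  1  0  0  2  2  1  1  0  0  0
P-positions are exactly the n with G(n) = 0.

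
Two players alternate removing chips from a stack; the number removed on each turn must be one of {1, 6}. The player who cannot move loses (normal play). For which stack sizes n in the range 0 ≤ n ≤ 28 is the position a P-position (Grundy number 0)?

G(0) = 0
G(1) = mex{0} = 1
G(2) = mex{1} = 0
G(3) = mex{0} = 1
G(4) = mex{1} = 0
G(5) = mex{0} = 1
G(6) = mex{1,0} = 2
G(7) = mex{2,1} = 0
G(8) = mex{0,0} = 1
G(9) = mex{1,1} = 0
G(10) = mex{0,0} = 1
G(11) = mex{1,1} = 0
G(12) = mex{0,2} = 1
G(13) = mex{1,0} = 2
G(14) = mex{2,1} = 0
G(15) = mex{0,0} = 1
G(16) = mex{1,1} = 0
G(17) = mex{0,0} = 1
G(18) = mex{1,1} = 0
G(19) = mex{0,2} = 1
G(20) = mex{1,0} = 2
G(21) = mex{2,1} = 0
G(22) = mex{0,0} = 1
G(23) = mex{1,1} = 0
G(24) = mex{0,0} = 1
G(25) = mex{1,1} = 0
G(26) = mex{0,2} = 1
G(27) = mex{1,0} = 2
G(28) = mex{2,1} = 0
P-positions are exactly the n with G(n) = 0.

0, 2, 4, 7, 9, 11, 14, 16, 18, 21, 23, 25, 28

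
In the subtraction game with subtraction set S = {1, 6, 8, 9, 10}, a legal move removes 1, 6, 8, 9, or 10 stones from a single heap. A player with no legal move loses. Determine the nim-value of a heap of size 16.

5

G(0) = 0
G(1) = mex{0} = 1
G(2) = mex{1} = 0
G(3) = mex{0} = 1
G(4) = mex{1} = 0
G(5) = mex{0} = 1
G(6) = mex{1,0} = 2
G(7) = mex{2,1} = 0
G(8) = mex{0,0,0} = 1
G(9) = mex{1,1,1,0} = 2
G(10) = mex{2,0,0,1,0} = 3
G(11) = mex{3,1,1,0,1} = 2
G(12) = mex{2,2,0,1,0} = 3
G(13) = mex{3,0,1,0,1} = 2
G(14) = mex{2,1,2,1,0} = 3
G(15) = mex{3,2,0,2,1} = 4
G(16) = mex{4,3,1,0,2} = 5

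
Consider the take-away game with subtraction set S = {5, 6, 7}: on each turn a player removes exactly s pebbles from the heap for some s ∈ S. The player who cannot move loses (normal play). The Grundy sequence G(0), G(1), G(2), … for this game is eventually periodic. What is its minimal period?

n :  0  1  2  3  4  5  6  7  8  9 10 11 12 13 14 15 16 17 18 19 20 21 22 23 24 25
G :  0  0  0  0  0  1  1  1  1  1  2  2  0  0  0  0  0  1  1  1  1  1  2  2  0  0
G(n+12) = G(n) holds for n = 0,…,6 (a full window of length max(S) = 7), so the sequence is purely periodic with period 12.

12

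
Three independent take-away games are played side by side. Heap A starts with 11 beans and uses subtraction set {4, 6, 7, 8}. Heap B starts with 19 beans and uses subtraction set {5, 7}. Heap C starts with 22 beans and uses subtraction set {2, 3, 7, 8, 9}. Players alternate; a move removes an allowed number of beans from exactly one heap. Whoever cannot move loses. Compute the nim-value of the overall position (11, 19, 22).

Heap A, S = {4, 6, 7, 8}:
G(0) = 0
G(1) = mex{} = 0
G(2) = mex{} = 0
G(3) = mex{} = 0
G(4) = mex{0} = 1
G(5) = mex{0} = 1
G(6) = mex{0,0} = 1
G(7) = mex{0,0,0} = 1
G(8) = mex{1,0,0,0} = 2
G(9) = mex{1,0,0,0} = 2
G(10) = mex{1,1,0,0} = 2
G(11) = mex{1,1,1,0} = 2
G_A(11) = 2.
Heap B, S = {5, 7}:
n :  0  1  2  3  4  5  6  7  8  9 10 11 12 13 14 15 16 17 18 19
G :  0  0  0  0  0  1  1  1  1  1  2  2  0  0  0  0  0  1  1  1
G_B(19) = 1.
Heap C, S = {2, 3, 7, 8, 9}:
n :  0  1  2  3  4  5  6  7  8  9 10 11 12 13 14 15 16 17 18 19 20 21 22
G :  0  0  1  1  2  0  0  1  1  2  2  0  3  1  2  2  0  0  1  1  2  0  0
G_C(22) = 0.
Combined Grundy value = 2 ⊕ 1 ⊕ 0 = 3.

3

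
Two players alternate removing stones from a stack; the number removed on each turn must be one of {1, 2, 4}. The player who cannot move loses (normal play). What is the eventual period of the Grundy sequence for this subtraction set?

3

G(0) = 0
G(1) = mex{0} = 1
G(2) = mex{1,0} = 2
G(3) = mex{2,1} = 0
G(4) = mex{0,2,0} = 1
G(5) = mex{1,0,1} = 2
G(6) = mex{2,1,2} = 0
G(7) = mex{0,2,0} = 1
G(8) = mex{1,0,1} = 2
G(9) = mex{2,1,2} = 0
G(10) = mex{0,2,0} = 1
G(11) = mex{1,0,1} = 2
G(12) = mex{2,1,2} = 0
G(13) = mex{0,2,0} = 1
G(14) = mex{1,0,1} = 2
G(n+3) = G(n) holds for n = 0,…,3 (a full window of length max(S) = 4), so the sequence is purely periodic with period 3.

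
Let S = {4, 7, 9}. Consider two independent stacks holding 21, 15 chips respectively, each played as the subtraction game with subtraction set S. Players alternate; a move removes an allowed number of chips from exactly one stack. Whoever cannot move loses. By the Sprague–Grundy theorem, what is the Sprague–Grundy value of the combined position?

2

All stacks use S = {4, 7, 9}:
G(0) = 0
G(1) = mex{} = 0
G(2) = mex{} = 0
G(3) = mex{} = 0
G(4) = mex{0} = 1
G(5) = mex{0} = 1
G(6) = mex{0} = 1
G(7) = mex{0,0} = 1
G(8) = mex{1,0} = 2
G(9) = mex{1,0,0} = 2
G(10) = mex{1,0,0} = 2
G(11) = mex{1,1,0} = 2
G(12) = mex{2,1,0} = 3
G(13) = mex{2,1,1} = 0
G(14) = mex{2,1,1} = 0
G(15) = mex{2,2,1} = 0
G(16) = mex{3,2,1} = 0
G(17) = mex{0,2,2} = 1
G(18) = mex{0,2,2} = 1
G(19) = mex{0,3,2} = 1
G(20) = mex{0,0,2} = 1
G(21) = mex{1,0,3} = 2
Stack A: G(21) = 2.
Stack B: G(15) = 0.
Combined Grundy value = 2 ⊕ 0 = 2.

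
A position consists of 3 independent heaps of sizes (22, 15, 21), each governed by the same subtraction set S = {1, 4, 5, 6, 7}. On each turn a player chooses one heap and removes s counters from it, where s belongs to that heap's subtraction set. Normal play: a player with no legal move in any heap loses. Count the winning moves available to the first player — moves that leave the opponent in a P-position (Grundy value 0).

4

All heaps use S = {1, 4, 5, 6, 7}:
n :  0  1  2  3  4  5  6  7  8  9 10 11 12 13 14 15 16 17 18 19 20 21 22
G :  0  1  0  1  2  3  2  3  4  5  0  1  0  1  2  3  2  3  4  5  0  1  0
Heap A: G(22) = 0.
Heap B: G(15) = 3.
Heap C: G(21) = 1.
Combined Grundy value = 0 ⊕ 3 ⊕ 1 = 2.
A winning move leaves total XOR = 0, i.e. changes one component's Grundy value g to g ⊕ X where X is the current total.
Heap A: need g' = 0⊕2 = 2. Options: 22−1→G=1, 22−4→G=4, 22−5→G=3, 22−6→G=2, 22−7→G=3. Hits: 1.
Heap B: need g' = 3⊕2 = 1. Options: 15−1→G=2, 15−4→G=1, 15−5→G=0, 15−6→G=5, 15−7→G=4. Hits: 1.
Heap C: need g' = 1⊕2 = 3. Options: 21−1→G=0, 21−4→G=3, 21−5→G=2, 21−6→G=3, 21−7→G=2. Hits: 2.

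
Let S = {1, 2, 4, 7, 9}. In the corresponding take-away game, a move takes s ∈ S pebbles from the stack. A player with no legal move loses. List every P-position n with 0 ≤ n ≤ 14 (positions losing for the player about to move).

0, 3, 6, 11, 14

n :  0  1  2  3  4  5  6  7  8  9 10 11 12 13 14
G :  0  1  2  0  1  2  0  1  2  3  4  0  1  2  0
P-positions are exactly the n with G(n) = 0.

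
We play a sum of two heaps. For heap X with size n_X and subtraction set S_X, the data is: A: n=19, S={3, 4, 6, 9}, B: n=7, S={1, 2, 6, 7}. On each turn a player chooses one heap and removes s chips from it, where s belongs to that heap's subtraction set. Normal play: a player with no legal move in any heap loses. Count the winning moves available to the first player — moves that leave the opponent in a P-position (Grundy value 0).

Heap A, S = {3, 4, 6, 9}:
G(0) = 0
G(1) = mex{} = 0
G(2) = mex{} = 0
G(3) = mex{0} = 1
G(4) = mex{0,0} = 1
G(5) = mex{0,0} = 1
G(6) = mex{1,0,0} = 2
G(7) = mex{1,1,0} = 2
G(8) = mex{1,1,0} = 2
G(9) = mex{2,1,1,0} = 3
G(10) = mex{2,2,1,0} = 3
G(11) = mex{2,2,1,0} = 3
G(12) = mex{3,2,2,1} = 0
G(13) = mex{3,3,2,1} = 0
G(14) = mex{3,3,2,1} = 0
G(15) = mex{0,3,3,2} = 1
G(16) = mex{0,0,3,2} = 1
G(17) = mex{0,0,3,2} = 1
G(18) = mex{1,0,0,3} = 2
G(19) = mex{1,1,0,3} = 2
G_A(19) = 2.
Heap B, S = {1, 2, 6, 7}:
n : 0 1 2 3 4 5 6 7
G : 0 1 2 0 1 2 3 4
G_B(7) = 4.
Combined Grundy value = 2 ⊕ 4 = 6.
A winning move leaves total XOR = 0, i.e. changes one component's Grundy value g to g ⊕ X where X is the current total.
Heap A: need g' = 2⊕6 = 4. Options: 19−3→G=1, 19−4→G=1, 19−6→G=0, 19−9→G=3. Hits: 0.
Heap B: need g' = 4⊕6 = 2. Options: 7−1→G=3, 7−2→G=2, 7−6→G=1, 7−7→G=0. Hits: 1.

1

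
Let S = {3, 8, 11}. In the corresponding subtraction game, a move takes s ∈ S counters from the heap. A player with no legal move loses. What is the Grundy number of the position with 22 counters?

G(0) = 0
G(1) = mex{} = 0
G(2) = mex{} = 0
G(3) = mex{0} = 1
G(4) = mex{0} = 1
G(5) = mex{0} = 1
G(6) = mex{1} = 0
G(7) = mex{1} = 0
G(8) = mex{1,0} = 2
G(9) = mex{0,0} = 1
G(10) = mex{0,0} = 1
G(11) = mex{2,1,0} = 3
G(12) = mex{1,1,0} = 2
G(13) = mex{1,1,0} = 2
G(14) = mex{3,0,1} = 2
G(15) = mex{2,0,1} = 3
G(16) = mex{2,2,1} = 0
G(17) = mex{2,1,0} = 3
G(18) = mex{3,1,0} = 2
G(19) = mex{0,3,2} = 1
G(20) = mex{3,2,1} = 0
G(21) = mex{2,2,1} = 0
G(22) = mex{1,2,3} = 0

0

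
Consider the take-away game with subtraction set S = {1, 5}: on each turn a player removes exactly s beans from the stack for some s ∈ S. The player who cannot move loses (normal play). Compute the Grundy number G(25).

n :  0  1  2  3  4  5  6  7  8  9 10 11 12 13 14 15 16 17 18 19 20 21 22 23 24 25
G :  0  1  0  1  0  1  0  1  0  1  0  1  0  1  0  1  0  1  0  1  0  1  0  1  0  1

1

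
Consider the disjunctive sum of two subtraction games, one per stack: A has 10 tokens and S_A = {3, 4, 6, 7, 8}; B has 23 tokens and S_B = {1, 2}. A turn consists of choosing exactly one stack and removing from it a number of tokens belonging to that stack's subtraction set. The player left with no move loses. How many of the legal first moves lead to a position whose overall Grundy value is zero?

2

Stack A, S = {3, 4, 6, 7, 8}:
n :  0  1  2  3  4  5  6  7  8  9 10
G :  0  0  0  1  1  1  2  2  2  3  3
G_A(10) = 3.
Stack B, S = {1, 2}:
n :  0  1  2  3  4  5  6  7  8  9 10 11 12 13 14 15 16 17 18 19 20 21 22 23
G :  0  1  2  0  1  2  0  1  2  0  1  2  0  1  2  0  1  2  0  1  2  0  1  2
G_B(23) = 2.
Combined Grundy value = 3 ⊕ 2 = 1.
A winning move leaves total XOR = 0, i.e. changes one component's Grundy value g to g ⊕ X where X is the current total.
Stack A: need g' = 3⊕1 = 2. Options: 10−3→G=2, 10−4→G=2, 10−6→G=1, 10−7→G=1, 10−8→G=0. Hits: 2.
Stack B: need g' = 2⊕1 = 3. Options: 23−1→G=1, 23−2→G=0. Hits: 0.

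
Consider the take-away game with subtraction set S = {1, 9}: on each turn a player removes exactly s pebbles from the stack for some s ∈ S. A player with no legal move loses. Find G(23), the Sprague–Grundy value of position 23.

G(0) = 0
G(1) = mex{0} = 1
G(2) = mex{1} = 0
G(3) = mex{0} = 1
G(4) = mex{1} = 0
G(5) = mex{0} = 1
G(6) = mex{1} = 0
G(7) = mex{0} = 1
G(8) = mex{1} = 0
G(9) = mex{0,0} = 1
G(10) = mex{1,1} = 0
G(11) = mex{0,0} = 1
G(12) = mex{1,1} = 0
G(13) = mex{0,0} = 1
G(14) = mex{1,1} = 0
G(15) = mex{0,0} = 1
G(16) = mex{1,1} = 0
G(17) = mex{0,0} = 1
G(18) = mex{1,1} = 0
G(19) = mex{0,0} = 1
G(20) = mex{1,1} = 0
G(21) = mex{0,0} = 1
G(22) = mex{1,1} = 0
G(23) = mex{0,0} = 1

1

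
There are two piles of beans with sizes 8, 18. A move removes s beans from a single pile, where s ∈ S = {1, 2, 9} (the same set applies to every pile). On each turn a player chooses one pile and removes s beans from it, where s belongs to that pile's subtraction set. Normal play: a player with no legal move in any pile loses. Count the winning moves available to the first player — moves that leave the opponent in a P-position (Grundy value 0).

All piles use S = {1, 2, 9}:
n :  0  1  2  3  4  5  6  7  8  9 10 11 12 13 14 15 16 17 18
G :  0  1  2  0  1  2  0  1  2  3  0  1  2  0  1  2  0  1  2
Pile A: G(8) = 2.
Pile B: G(18) = 2.
Combined Grundy value = 2 ⊕ 2 = 0.
A winning move leaves total XOR = 0, i.e. changes one component's Grundy value g to g ⊕ X where X is the current total.
Pile A: target g' = 2⊕0 = 2, but every legal move changes the Grundy value (mex property), so 0 moves.
Pile B: target g' = 2⊕0 = 2, but every legal move changes the Grundy value (mex property), so 0 moves.

0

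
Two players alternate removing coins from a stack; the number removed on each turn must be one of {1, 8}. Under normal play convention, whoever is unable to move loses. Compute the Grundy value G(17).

G(0) = 0
G(1) = mex{0} = 1
G(2) = mex{1} = 0
G(3) = mex{0} = 1
G(4) = mex{1} = 0
G(5) = mex{0} = 1
G(6) = mex{1} = 0
G(7) = mex{0} = 1
G(8) = mex{1,0} = 2
G(9) = mex{2,1} = 0
G(10) = mex{0,0} = 1
G(11) = mex{1,1} = 0
G(12) = mex{0,0} = 1
G(13) = mex{1,1} = 0
G(14) = mex{0,0} = 1
G(15) = mex{1,1} = 0
G(16) = mex{0,2} = 1
G(17) = mex{1,0} = 2

2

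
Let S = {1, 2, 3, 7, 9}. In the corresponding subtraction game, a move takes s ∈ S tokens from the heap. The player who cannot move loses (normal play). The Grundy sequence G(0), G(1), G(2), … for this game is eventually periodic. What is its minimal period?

n :  0  1  2  3  4  5  6  7  8  9 10 11 12 13 14
G :  0  1  2  3  0  1  2  3  0  1  2  3  0  1  2
G(n+4) = G(n) holds for n = 0,…,8 (a full window of length max(S) = 9), so the sequence is purely periodic with period 4.

4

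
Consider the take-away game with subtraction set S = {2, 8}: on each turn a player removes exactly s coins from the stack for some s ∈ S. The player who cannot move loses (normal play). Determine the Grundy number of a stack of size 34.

n :  0  1  2  3  4  5  6  7  8  9 10 11 12 13 14 15 16 17 18 19 20 21 22 23 24 25 26 27 28 29 30 31 32 33 34
G :  0  0  1  1  0  0  1  1  2  2  0  0  1  1  0  0  1  1  2  2  0  0  1  1  0  0  1  1  2  2  0  0  1  1  0

0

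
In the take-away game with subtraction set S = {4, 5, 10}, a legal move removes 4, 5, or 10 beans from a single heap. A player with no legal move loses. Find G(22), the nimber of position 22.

1

n :  0  1  2  3  4  5  6  7  8  9 10 11 12 13 14 15 16 17 18 19 20 21 22
G :  0  0  0  0  1  1  1  1  2  0  2  2  3  1  3  0  0  0  0  1  1  1  1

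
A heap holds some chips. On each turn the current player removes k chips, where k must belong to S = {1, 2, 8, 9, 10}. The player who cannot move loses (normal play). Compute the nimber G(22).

G(0) = 0
G(1) = mex{0} = 1
G(2) = mex{1,0} = 2
G(3) = mex{2,1} = 0
G(4) = mex{0,2} = 1
G(5) = mex{1,0} = 2
G(6) = mex{2,1} = 0
G(7) = mex{0,2} = 1
G(8) = mex{1,0,0} = 2
G(9) = mex{2,1,1,0} = 3
G(10) = mex{3,2,2,1,0} = 4
G(11) = mex{4,3,0,2,1} = 5
G(12) = mex{5,4,1,0,2} = 3
G(13) = mex{3,5,2,1,0} = 4
G(14) = mex{4,3,0,2,1} = 5
G(15) = mex{5,4,1,0,2} = 3
G(16) = mex{3,5,2,1,0} = 4
G(17) = mex{4,3,3,2,1} = 0
G(18) = mex{0,4,4,3,2} = 1
G(19) = mex{1,0,5,4,3} = 2
G(20) = mex{2,1,3,5,4} = 0
G(21) = mex{0,2,4,3,5} = 1
G(22) = mex{1,0,5,4,3} = 2

2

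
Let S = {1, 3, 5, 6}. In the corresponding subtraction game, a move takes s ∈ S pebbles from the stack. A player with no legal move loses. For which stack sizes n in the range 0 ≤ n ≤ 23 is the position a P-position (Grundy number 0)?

0, 2, 4, 11, 13, 15, 22

n :  0  1  2  3  4  5  6  7  8  9 10 11 12 13 14 15 16 17 18 19 20 21 22 23
G :  0  1  0  1  0  1  2  3  2  3  2  0  1  0  1  0  1  2  3  2  3  2  0  1
P-positions are exactly the n with G(n) = 0.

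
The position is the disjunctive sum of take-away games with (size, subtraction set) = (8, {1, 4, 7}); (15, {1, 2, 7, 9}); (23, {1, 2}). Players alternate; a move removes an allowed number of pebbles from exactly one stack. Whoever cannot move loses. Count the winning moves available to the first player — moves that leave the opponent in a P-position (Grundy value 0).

Stack A, S = {1, 4, 7}:
G(0) = 0
G(1) = mex{0} = 1
G(2) = mex{1} = 0
G(3) = mex{0} = 1
G(4) = mex{1,0} = 2
G(5) = mex{2,1} = 0
G(6) = mex{0,0} = 1
G(7) = mex{1,1,0} = 2
G(8) = mex{2,2,1} = 0
G_A(8) = 0.
Stack B, S = {1, 2, 7, 9}:
n :  0  1  2  3  4  5  6  7  8  9 10 11 12 13 14 15
G :  0  1  2  0  1  2  0  1  2  3  4  0  1  2  0  1
G_B(15) = 1.
Stack C, S = {1, 2}:
G(0) = 0
G(1) = mex{0} = 1
G(2) = mex{1,0} = 2
G(3) = mex{2,1} = 0
G(4) = mex{0,2} = 1
G(5) = mex{1,0} = 2
G(6) = mex{2,1} = 0
G(7) = mex{0,2} = 1
G(8) = mex{1,0} = 2
G(9) = mex{2,1} = 0
G(10) = mex{0,2} = 1
G(11) = mex{1,0} = 2
G(12) = mex{2,1} = 0
G(13) = mex{0,2} = 1
G(14) = mex{1,0} = 2
G(15) = mex{2,1} = 0
G(16) = mex{0,2} = 1
G(17) = mex{1,0} = 2
G(18) = mex{2,1} = 0
G(19) = mex{0,2} = 1
G(20) = mex{1,0} = 2
G(21) = mex{2,1} = 0
G(22) = mex{0,2} = 1
G(23) = mex{1,0} = 2
G_C(23) = 2.
Combined Grundy value = 0 ⊕ 1 ⊕ 2 = 3.
A winning move leaves total XOR = 0, i.e. changes one component's Grundy value g to g ⊕ X where X is the current total.
Stack A: need g' = 0⊕3 = 3. Options: 8−1→G=2, 8−4→G=2, 8−7→G=1. Hits: 0.
Stack B: need g' = 1⊕3 = 2. Options: 15−1→G=0, 15−2→G=2, 15−7→G=2, 15−9→G=0. Hits: 2.
Stack C: need g' = 2⊕3 = 1. Options: 23−1→G=1, 23−2→G=0. Hits: 1.

3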